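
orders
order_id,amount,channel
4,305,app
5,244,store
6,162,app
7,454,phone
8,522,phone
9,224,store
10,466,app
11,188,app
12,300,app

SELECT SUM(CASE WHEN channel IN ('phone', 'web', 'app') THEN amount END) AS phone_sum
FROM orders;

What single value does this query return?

2397

order_id=4: ✓ → 305
order_id=5: ✗
order_id=6: ✓ → 162
order_id=7: ✓ → 454
order_id=8: ✓ → 522
order_id=9: ✗
order_id=10: ✓ → 466
order_id=11: ✓ → 188
order_id=12: ✓ → 300
phone_sum = 305 + 162 + 454 + 522 + 466 + 188 + 300 = 2397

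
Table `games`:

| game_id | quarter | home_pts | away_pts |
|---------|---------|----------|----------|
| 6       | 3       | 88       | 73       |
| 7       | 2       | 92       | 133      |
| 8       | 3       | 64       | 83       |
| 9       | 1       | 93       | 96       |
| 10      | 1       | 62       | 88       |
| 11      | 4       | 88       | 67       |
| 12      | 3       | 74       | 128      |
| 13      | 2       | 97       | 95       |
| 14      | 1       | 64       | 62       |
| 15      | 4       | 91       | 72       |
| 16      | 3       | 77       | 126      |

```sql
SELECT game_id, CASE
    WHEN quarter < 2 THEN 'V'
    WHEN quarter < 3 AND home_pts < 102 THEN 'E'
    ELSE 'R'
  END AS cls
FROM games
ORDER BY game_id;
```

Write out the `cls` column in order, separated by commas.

game_id=6: ELSE → R
game_id=7: quarter < 3 AND home_pts < 102 → E
game_id=8: ELSE → R
game_id=9: quarter < 2 → V
game_id=10: quarter < 2 → V
game_id=11: ELSE → R
game_id=12: ELSE → R
game_id=13: quarter < 3 AND home_pts < 102 → E
game_id=14: quarter < 2 → V
game_id=15: ELSE → R
game_id=16: ELSE → R

R, E, R, V, V, R, R, E, V, R, R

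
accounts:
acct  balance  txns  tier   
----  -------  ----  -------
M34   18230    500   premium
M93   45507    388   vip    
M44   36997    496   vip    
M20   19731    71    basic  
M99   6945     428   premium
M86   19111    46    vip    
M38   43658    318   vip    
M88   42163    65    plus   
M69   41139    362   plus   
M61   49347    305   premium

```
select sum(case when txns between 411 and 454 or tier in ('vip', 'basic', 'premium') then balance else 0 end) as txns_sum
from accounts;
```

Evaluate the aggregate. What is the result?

239526

acct=M34: ✓ → 18230
acct=M93: ✓ → 45507
acct=M44: ✓ → 36997
acct=M20: ✓ → 19731
acct=M99: ✓ → 6945
acct=M86: ✓ → 19111
acct=M38: ✓ → 43658
acct=M88: ✗
acct=M69: ✗
acct=M61: ✓ → 49347
txns_sum = 18230 + 45507 + 36997 + 19731 + 6945 + 19111 + 43658 + 49347 = 239526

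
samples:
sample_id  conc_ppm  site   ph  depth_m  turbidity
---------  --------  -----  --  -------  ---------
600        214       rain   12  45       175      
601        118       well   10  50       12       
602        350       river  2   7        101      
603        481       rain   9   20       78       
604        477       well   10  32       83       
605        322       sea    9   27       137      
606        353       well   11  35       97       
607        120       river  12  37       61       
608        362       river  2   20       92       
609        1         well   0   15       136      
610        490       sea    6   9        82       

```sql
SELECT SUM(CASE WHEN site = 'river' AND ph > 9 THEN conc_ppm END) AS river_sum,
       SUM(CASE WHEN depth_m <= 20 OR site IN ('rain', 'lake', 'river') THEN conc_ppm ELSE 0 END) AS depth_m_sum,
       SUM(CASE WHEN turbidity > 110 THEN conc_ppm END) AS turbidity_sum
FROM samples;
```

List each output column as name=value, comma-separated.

[river_sum: site = 'river' AND ph > 9]
sample_id=600: ✗
sample_id=601: ✗
sample_id=602: ✗
sample_id=603: ✗
sample_id=604: ✗
sample_id=605: ✗
sample_id=606: ✗
sample_id=607: ✓ → 120
sample_id=608: ✗
sample_id=609: ✗
sample_id=610: ✗
river_sum = 120
—
[depth_m_sum: depth_m <= 20 OR site IN ('rain', 'lake', 'river')]
sample_id=600: ✓ → 214
sample_id=601: ✗
sample_id=602: ✓ → 350
sample_id=603: ✓ → 481
sample_id=604: ✗
sample_id=605: ✗
sample_id=606: ✗
sample_id=607: ✓ → 120
sample_id=608: ✓ → 362
sample_id=609: ✓ → 1
sample_id=610: ✓ → 490
depth_m_sum = 214 + 350 + 481 + 120 + 362 + 1 + 490 = 2018
—
[turbidity_sum: turbidity > 110]
sample_id=600: ✓ → 214
sample_id=601: ✗
sample_id=602: ✗
sample_id=603: ✗
sample_id=604: ✗
sample_id=605: ✓ → 322
sample_id=606: ✗
sample_id=607: ✗
sample_id=608: ✗
sample_id=609: ✓ → 1
sample_id=610: ✗
turbidity_sum = 214 + 322 + 1 = 537

river_sum=120, depth_m_sum=2018, turbidity_sum=537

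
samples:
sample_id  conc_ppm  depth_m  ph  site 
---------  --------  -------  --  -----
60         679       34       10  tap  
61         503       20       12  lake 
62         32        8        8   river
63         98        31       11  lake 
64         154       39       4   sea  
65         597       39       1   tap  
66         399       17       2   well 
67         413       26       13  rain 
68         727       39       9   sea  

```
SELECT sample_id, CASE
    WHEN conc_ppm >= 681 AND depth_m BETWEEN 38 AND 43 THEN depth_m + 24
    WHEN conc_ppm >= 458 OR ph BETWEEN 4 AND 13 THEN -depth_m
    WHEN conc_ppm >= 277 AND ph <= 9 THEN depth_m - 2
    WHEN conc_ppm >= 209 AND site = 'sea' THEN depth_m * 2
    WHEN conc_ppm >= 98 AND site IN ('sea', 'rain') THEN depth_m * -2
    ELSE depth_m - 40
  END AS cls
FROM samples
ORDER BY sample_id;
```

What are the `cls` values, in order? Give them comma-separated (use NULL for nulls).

-34, -20, -8, -31, -39, -39, 15, -26, 63

sample_id=60: conc_ppm >= 458 OR ph BETWEEN 4 AND 13 → -34
sample_id=61: conc_ppm >= 458 OR ph BETWEEN 4 AND 13 → -20
sample_id=62: conc_ppm >= 458 OR ph BETWEEN 4 AND 13 → -8
sample_id=63: conc_ppm >= 458 OR ph BETWEEN 4 AND 13 → -31
sample_id=64: conc_ppm >= 458 OR ph BETWEEN 4 AND 13 → -39
sample_id=65: conc_ppm >= 458 OR ph BETWEEN 4 AND 13 → -39
sample_id=66: conc_ppm >= 277 AND ph <= 9 → 15
sample_id=67: conc_ppm >= 458 OR ph BETWEEN 4 AND 13 → -26
sample_id=68: conc_ppm >= 681 AND depth_m BETWEEN 38 AND 43 → 63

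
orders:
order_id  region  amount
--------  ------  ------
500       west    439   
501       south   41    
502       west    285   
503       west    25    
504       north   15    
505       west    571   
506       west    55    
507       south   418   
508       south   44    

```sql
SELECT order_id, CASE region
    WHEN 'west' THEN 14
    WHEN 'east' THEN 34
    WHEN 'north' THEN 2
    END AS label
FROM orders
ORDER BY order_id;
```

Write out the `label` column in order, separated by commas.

order_id=500: region='west' → 14
order_id=501: (no match → NULL) → NULL
order_id=502: region='west' → 14
order_id=503: region='west' → 14
order_id=504: region='north' → 2
order_id=505: region='west' → 14
order_id=506: region='west' → 14
order_id=507: (no match → NULL) → NULL
order_id=508: (no match → NULL) → NULL

14, NULL, 14, 14, 2, 14, 14, NULL, NULL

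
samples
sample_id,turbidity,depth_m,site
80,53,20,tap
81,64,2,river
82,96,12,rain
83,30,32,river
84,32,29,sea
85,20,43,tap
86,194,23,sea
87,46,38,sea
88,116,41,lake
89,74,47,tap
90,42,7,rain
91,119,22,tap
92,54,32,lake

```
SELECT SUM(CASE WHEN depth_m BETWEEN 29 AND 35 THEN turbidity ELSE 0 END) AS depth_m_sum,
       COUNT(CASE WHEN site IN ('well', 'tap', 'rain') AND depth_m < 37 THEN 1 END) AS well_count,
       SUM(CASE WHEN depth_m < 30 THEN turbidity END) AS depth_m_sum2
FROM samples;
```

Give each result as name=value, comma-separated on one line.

[depth_m_sum: depth_m BETWEEN 29 AND 35]
sample_id=80: ✗
sample_id=81: ✗
sample_id=82: ✗
sample_id=83: ✓ → 30
sample_id=84: ✓ → 32
sample_id=85: ✗
sample_id=86: ✗
sample_id=87: ✗
sample_id=88: ✗
sample_id=89: ✗
sample_id=90: ✗
sample_id=91: ✗
sample_id=92: ✓ → 54
depth_m_sum = 30 + 32 + 54 = 116
—
[well_count: site IN ('well', 'tap', 'rain') AND depth_m < 37]
sample_id=80: ✓ → 1
sample_id=81: ✗
sample_id=82: ✓ → 1
sample_id=83: ✗
sample_id=84: ✗
sample_id=85: ✗
sample_id=86: ✗
sample_id=87: ✗
sample_id=88: ✗
sample_id=89: ✗
sample_id=90: ✓ → 1
sample_id=91: ✓ → 1
sample_id=92: ✗
well_count = COUNT(1, 1, 1, 1) = 4
—
[depth_m_sum2: depth_m < 30]
sample_id=80: ✓ → 53
sample_id=81: ✓ → 64
sample_id=82: ✓ → 96
sample_id=83: ✗
sample_id=84: ✓ → 32
sample_id=85: ✗
sample_id=86: ✓ → 194
sample_id=87: ✗
sample_id=88: ✗
sample_id=89: ✗
sample_id=90: ✓ → 42
sample_id=91: ✓ → 119
sample_id=92: ✗
depth_m_sum2 = 53 + 64 + 96 + 32 + 194 + 42 + 119 = 600

depth_m_sum=116, well_count=4, depth_m_sum2=600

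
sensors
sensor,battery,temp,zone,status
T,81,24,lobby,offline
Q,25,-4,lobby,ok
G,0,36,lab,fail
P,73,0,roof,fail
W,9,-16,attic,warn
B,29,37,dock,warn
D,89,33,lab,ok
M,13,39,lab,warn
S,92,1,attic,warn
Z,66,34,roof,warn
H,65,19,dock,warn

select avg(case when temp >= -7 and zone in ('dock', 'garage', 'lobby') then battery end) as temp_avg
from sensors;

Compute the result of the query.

50

sensor=T: ✓ → 81
sensor=Q: ✓ → 25
sensor=G: ✗
sensor=P: ✗
sensor=W: ✗
sensor=B: ✓ → 29
sensor=D: ✗
sensor=M: ✗
sensor=S: ✗
sensor=Z: ✗
sensor=H: ✓ → 65
temp_avg = (81 + 25 + 29 + 65) / 4 = 50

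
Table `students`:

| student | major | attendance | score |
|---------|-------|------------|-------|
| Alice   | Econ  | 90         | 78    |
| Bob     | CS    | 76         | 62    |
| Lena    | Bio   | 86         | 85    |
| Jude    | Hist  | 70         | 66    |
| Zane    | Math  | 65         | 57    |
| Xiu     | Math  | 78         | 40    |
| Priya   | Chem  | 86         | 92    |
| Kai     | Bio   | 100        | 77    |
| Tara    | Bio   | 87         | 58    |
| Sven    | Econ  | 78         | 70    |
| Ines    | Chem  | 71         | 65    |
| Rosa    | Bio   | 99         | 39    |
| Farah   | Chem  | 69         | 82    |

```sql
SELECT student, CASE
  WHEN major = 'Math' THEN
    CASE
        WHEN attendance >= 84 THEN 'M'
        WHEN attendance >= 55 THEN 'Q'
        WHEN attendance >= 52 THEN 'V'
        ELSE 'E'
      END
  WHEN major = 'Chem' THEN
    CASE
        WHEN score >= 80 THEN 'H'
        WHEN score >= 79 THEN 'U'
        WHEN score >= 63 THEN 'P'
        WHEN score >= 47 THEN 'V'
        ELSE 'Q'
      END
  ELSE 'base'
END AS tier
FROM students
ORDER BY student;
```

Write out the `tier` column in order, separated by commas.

base, base, H, P, base, base, base, H, base, base, base, Q, Q

student=Alice: major='Econ' → outer ELSE → base
student=Bob: major='CS' → outer ELSE → base
student=Farah: major='Chem' → inner[score >= 80] → H
student=Ines: major='Chem' → inner[score >= 63] → P
student=Jude: major='Hist' → outer ELSE → base
student=Kai: major='Bio' → outer ELSE → base
student=Lena: major='Bio' → outer ELSE → base
student=Priya: major='Chem' → inner[score >= 80] → H
student=Rosa: major='Bio' → outer ELSE → base
student=Sven: major='Econ' → outer ELSE → base
student=Tara: major='Bio' → outer ELSE → base
student=Xiu: major='Math' → inner[attendance >= 55] → Q
student=Zane: major='Math' → inner[attendance >= 55] → Q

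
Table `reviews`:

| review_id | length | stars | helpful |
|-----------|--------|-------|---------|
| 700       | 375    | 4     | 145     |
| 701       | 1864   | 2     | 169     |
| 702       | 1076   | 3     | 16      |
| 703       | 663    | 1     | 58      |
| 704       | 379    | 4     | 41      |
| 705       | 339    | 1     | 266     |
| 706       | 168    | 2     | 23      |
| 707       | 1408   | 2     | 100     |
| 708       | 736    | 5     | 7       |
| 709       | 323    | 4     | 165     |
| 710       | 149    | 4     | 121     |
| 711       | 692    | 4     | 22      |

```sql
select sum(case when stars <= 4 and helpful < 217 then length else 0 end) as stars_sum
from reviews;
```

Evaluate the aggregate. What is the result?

7097

review_id=700: ✓ → 375
review_id=701: ✓ → 1864
review_id=702: ✓ → 1076
review_id=703: ✓ → 663
review_id=704: ✓ → 379
review_id=705: ✗
review_id=706: ✓ → 168
review_id=707: ✓ → 1408
review_id=708: ✗
review_id=709: ✓ → 323
review_id=710: ✓ → 149
review_id=711: ✓ → 692
stars_sum = 375 + 1864 + 1076 + 663 + 379 + 168 + 1408 + 323 + 149 + 692 = 7097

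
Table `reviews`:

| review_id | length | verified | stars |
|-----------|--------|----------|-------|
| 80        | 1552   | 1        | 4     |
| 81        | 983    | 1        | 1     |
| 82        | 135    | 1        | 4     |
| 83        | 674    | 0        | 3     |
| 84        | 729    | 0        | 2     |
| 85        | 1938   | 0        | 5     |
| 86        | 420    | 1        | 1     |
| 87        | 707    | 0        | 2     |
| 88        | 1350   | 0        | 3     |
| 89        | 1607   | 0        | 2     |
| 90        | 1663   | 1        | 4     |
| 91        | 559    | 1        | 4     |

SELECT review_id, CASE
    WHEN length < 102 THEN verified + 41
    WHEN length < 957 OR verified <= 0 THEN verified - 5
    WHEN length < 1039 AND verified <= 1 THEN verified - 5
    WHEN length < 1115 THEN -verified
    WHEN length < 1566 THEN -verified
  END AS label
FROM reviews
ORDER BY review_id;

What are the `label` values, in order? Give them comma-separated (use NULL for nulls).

review_id=80: length < 1566 → -1
review_id=81: length < 1039 AND verified <= 1 → -4
review_id=82: length < 957 OR verified <= 0 → -4
review_id=83: length < 957 OR verified <= 0 → -5
review_id=84: length < 957 OR verified <= 0 → -5
review_id=85: length < 957 OR verified <= 0 → -5
review_id=86: length < 957 OR verified <= 0 → -4
review_id=87: length < 957 OR verified <= 0 → -5
review_id=88: length < 957 OR verified <= 0 → -5
review_id=89: length < 957 OR verified <= 0 → -5
review_id=90: (no match → NULL) → NULL
review_id=91: length < 957 OR verified <= 0 → -4

-1, -4, -4, -5, -5, -5, -4, -5, -5, -5, NULL, -4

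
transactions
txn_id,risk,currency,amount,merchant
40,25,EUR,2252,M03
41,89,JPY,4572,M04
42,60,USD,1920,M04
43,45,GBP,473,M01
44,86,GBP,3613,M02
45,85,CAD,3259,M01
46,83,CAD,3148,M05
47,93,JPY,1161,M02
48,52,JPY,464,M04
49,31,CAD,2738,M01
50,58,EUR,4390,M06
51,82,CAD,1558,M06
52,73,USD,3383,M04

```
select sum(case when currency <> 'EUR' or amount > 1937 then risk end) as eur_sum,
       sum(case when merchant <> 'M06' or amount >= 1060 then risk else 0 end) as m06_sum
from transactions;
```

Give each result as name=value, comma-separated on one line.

eur_sum=862, m06_sum=862

[eur_sum: currency <> 'EUR' or amount > 1937]
txn_id=40: ✓ → 25
txn_id=41: ✓ → 89
txn_id=42: ✓ → 60
txn_id=43: ✓ → 45
txn_id=44: ✓ → 86
txn_id=45: ✓ → 85
txn_id=46: ✓ → 83
txn_id=47: ✓ → 93
txn_id=48: ✓ → 52
txn_id=49: ✓ → 31
txn_id=50: ✓ → 58
txn_id=51: ✓ → 82
txn_id=52: ✓ → 73
eur_sum = 25 + 89 + 60 + 45 + 86 + 85 + 83 + 93 + 52 + 31 + 58 + 82 + 73 = 862
—
[m06_sum: merchant <> 'M06' or amount >= 1060]
txn_id=40: ✓ → 25
txn_id=41: ✓ → 89
txn_id=42: ✓ → 60
txn_id=43: ✓ → 45
txn_id=44: ✓ → 86
txn_id=45: ✓ → 85
txn_id=46: ✓ → 83
txn_id=47: ✓ → 93
txn_id=48: ✓ → 52
txn_id=49: ✓ → 31
txn_id=50: ✓ → 58
txn_id=51: ✓ → 82
txn_id=52: ✓ → 73
m06_sum = 25 + 89 + 60 + 45 + 86 + 85 + 83 + 93 + 52 + 31 + 58 + 82 + 73 = 862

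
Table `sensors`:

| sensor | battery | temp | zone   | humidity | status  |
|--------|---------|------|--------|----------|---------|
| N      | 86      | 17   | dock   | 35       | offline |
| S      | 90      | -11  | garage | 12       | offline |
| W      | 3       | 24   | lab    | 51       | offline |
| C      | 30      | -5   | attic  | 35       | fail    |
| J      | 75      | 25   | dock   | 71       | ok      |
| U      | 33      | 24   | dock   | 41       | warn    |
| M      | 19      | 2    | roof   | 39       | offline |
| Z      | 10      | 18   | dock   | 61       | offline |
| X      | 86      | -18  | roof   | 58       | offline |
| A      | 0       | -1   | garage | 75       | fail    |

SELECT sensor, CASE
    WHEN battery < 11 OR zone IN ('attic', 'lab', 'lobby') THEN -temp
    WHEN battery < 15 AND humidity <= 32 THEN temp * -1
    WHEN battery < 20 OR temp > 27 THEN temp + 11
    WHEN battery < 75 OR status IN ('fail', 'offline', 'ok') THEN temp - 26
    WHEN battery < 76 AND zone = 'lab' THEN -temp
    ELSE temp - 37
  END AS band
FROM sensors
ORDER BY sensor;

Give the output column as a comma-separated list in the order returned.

1, 5, -1, 13, -9, -37, -2, -24, -44, -18

sensor=A: battery < 11 OR zone IN ('attic', 'lab', 'lobby') → 1
sensor=C: battery < 11 OR zone IN ('attic', 'lab', 'lobby') → 5
sensor=J: battery < 75 OR status IN ('fail', 'offline', 'ok') → -1
sensor=M: battery < 20 OR temp > 27 → 13
sensor=N: battery < 75 OR status IN ('fail', 'offline', 'ok') → -9
sensor=S: battery < 75 OR status IN ('fail', 'offline', 'ok') → -37
sensor=U: battery < 75 OR status IN ('fail', 'offline', 'ok') → -2
sensor=W: battery < 11 OR zone IN ('attic', 'lab', 'lobby') → -24
sensor=X: battery < 75 OR status IN ('fail', 'offline', 'ok') → -44
sensor=Z: battery < 11 OR zone IN ('attic', 'lab', 'lobby') → -18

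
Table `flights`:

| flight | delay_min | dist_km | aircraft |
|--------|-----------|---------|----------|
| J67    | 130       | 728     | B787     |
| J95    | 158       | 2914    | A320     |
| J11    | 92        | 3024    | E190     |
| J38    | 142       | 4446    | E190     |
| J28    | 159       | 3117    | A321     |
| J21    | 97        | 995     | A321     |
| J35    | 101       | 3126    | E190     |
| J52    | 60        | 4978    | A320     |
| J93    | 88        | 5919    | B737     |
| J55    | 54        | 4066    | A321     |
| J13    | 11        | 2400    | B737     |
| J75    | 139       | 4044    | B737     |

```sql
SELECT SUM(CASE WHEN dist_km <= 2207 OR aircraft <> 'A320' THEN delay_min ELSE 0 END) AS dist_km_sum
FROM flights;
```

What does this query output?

flight=J67: ✓ → 130
flight=J95: ✗
flight=J11: ✓ → 92
flight=J38: ✓ → 142
flight=J28: ✓ → 159
flight=J21: ✓ → 97
flight=J35: ✓ → 101
flight=J52: ✗
flight=J93: ✓ → 88
flight=J55: ✓ → 54
flight=J13: ✓ → 11
flight=J75: ✓ → 139
dist_km_sum = 130 + 92 + 142 + 159 + 97 + 101 + 88 + 54 + 11 + 139 = 1013

1013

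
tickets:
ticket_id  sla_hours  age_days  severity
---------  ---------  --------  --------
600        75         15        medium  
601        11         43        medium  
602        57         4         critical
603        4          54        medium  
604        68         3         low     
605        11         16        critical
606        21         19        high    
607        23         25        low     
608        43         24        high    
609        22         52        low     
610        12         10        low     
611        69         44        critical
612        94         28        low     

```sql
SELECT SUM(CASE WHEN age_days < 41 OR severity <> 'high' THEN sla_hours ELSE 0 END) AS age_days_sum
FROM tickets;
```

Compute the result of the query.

510

ticket_id=600: ✓ → 75
ticket_id=601: ✓ → 11
ticket_id=602: ✓ → 57
ticket_id=603: ✓ → 4
ticket_id=604: ✓ → 68
ticket_id=605: ✓ → 11
ticket_id=606: ✓ → 21
ticket_id=607: ✓ → 23
ticket_id=608: ✓ → 43
ticket_id=609: ✓ → 22
ticket_id=610: ✓ → 12
ticket_id=611: ✓ → 69
ticket_id=612: ✓ → 94
age_days_sum = 75 + 11 + 57 + 4 + 68 + 11 + 21 + 23 + 43 + 22 + 12 + 69 + 94 = 510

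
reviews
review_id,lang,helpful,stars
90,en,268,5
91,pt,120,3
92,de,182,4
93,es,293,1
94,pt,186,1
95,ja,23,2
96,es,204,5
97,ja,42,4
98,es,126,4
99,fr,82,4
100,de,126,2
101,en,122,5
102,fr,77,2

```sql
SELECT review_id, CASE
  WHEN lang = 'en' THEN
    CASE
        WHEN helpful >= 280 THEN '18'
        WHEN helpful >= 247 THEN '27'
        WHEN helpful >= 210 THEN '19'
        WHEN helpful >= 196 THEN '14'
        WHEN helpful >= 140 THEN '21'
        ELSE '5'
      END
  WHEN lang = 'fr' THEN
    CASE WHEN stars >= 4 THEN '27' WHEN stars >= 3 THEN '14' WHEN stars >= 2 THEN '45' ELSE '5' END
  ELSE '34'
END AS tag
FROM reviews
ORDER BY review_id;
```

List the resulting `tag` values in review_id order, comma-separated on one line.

27, 34, 34, 34, 34, 34, 34, 34, 34, 27, 34, 5, 45

review_id=90: lang='en' → inner[helpful >= 247] → 27
review_id=91: lang='pt' → outer ELSE → 34
review_id=92: lang='de' → outer ELSE → 34
review_id=93: lang='es' → outer ELSE → 34
review_id=94: lang='pt' → outer ELSE → 34
review_id=95: lang='ja' → outer ELSE → 34
review_id=96: lang='es' → outer ELSE → 34
review_id=97: lang='ja' → outer ELSE → 34
review_id=98: lang='es' → outer ELSE → 34
review_id=99: lang='fr' → inner[stars >= 4] → 27
review_id=100: lang='de' → outer ELSE → 34
review_id=101: lang='en' → inner[ELSE] → 5
review_id=102: lang='fr' → inner[stars >= 2] → 45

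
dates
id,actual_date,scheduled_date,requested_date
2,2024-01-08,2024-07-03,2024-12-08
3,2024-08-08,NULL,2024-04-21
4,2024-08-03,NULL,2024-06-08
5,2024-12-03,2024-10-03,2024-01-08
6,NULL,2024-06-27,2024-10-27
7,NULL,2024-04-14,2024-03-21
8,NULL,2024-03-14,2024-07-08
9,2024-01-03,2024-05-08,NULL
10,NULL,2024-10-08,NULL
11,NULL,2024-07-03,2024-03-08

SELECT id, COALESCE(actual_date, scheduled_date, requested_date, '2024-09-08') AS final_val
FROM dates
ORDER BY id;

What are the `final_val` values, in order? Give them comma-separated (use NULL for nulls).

id=2: actual_date=2024-01-08 → 2024-01-08
id=3: actual_date=2024-08-08 → 2024-08-08
id=4: actual_date=2024-08-03 → 2024-08-03
id=5: actual_date=2024-12-03 → 2024-12-03
id=6: actual_date=NULL, scheduled_date=2024-06-27 → 2024-06-27
id=7: actual_date=NULL, scheduled_date=2024-04-14 → 2024-04-14
id=8: actual_date=NULL, scheduled_date=2024-03-14 → 2024-03-14
id=9: actual_date=2024-01-03 → 2024-01-03
id=10: actual_date=NULL, scheduled_date=2024-10-08 → 2024-10-08
id=11: actual_date=NULL, scheduled_date=2024-07-03 → 2024-07-03

2024-01-08, 2024-08-08, 2024-08-03, 2024-12-03, 2024-06-27, 2024-04-14, 2024-03-14, 2024-01-03, 2024-10-08, 2024-07-03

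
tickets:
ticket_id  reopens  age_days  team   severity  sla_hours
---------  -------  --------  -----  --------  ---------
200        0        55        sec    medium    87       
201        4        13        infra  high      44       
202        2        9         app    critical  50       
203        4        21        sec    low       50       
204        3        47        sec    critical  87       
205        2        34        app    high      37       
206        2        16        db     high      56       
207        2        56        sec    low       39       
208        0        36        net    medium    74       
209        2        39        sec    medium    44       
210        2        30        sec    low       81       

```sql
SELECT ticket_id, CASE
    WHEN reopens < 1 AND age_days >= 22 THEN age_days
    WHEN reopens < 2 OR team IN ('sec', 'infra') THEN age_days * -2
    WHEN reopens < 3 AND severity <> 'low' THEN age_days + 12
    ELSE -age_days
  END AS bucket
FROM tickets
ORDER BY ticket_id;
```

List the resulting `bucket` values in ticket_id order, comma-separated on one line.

ticket_id=200: reopens < 1 AND age_days >= 22 → 55
ticket_id=201: reopens < 2 OR team IN ('sec', 'infra') → -26
ticket_id=202: reopens < 3 AND severity <> 'low' → 21
ticket_id=203: reopens < 2 OR team IN ('sec', 'infra') → -42
ticket_id=204: reopens < 2 OR team IN ('sec', 'infra') → -94
ticket_id=205: reopens < 3 AND severity <> 'low' → 46
ticket_id=206: reopens < 3 AND severity <> 'low' → 28
ticket_id=207: reopens < 2 OR team IN ('sec', 'infra') → -112
ticket_id=208: reopens < 1 AND age_days >= 22 → 36
ticket_id=209: reopens < 2 OR team IN ('sec', 'infra') → -78
ticket_id=210: reopens < 2 OR team IN ('sec', 'infra') → -60

55, -26, 21, -42, -94, 46, 28, -112, 36, -78, -60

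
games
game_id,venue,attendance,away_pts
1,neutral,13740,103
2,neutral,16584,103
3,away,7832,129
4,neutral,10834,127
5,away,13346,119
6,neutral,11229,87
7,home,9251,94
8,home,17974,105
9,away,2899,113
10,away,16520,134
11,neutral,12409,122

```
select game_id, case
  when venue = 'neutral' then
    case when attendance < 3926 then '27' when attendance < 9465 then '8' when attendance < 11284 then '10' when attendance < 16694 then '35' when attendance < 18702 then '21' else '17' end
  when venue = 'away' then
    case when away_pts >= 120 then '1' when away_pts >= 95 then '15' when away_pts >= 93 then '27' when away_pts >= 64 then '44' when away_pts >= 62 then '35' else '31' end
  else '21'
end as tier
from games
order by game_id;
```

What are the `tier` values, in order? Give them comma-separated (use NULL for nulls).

35, 35, 1, 10, 15, 10, 21, 21, 15, 1, 35

game_id=1: venue='neutral' → inner[attendance < 16694] → 35
game_id=2: venue='neutral' → inner[attendance < 16694] → 35
game_id=3: venue='away' → inner[away_pts >= 120] → 1
game_id=4: venue='neutral' → inner[attendance < 11284] → 10
game_id=5: venue='away' → inner[away_pts >= 95] → 15
game_id=6: venue='neutral' → inner[attendance < 11284] → 10
game_id=7: venue='home' → outer ELSE → 21
game_id=8: venue='home' → outer ELSE → 21
game_id=9: venue='away' → inner[away_pts >= 95] → 15
game_id=10: venue='away' → inner[away_pts >= 120] → 1
game_id=11: venue='neutral' → inner[attendance < 16694] → 35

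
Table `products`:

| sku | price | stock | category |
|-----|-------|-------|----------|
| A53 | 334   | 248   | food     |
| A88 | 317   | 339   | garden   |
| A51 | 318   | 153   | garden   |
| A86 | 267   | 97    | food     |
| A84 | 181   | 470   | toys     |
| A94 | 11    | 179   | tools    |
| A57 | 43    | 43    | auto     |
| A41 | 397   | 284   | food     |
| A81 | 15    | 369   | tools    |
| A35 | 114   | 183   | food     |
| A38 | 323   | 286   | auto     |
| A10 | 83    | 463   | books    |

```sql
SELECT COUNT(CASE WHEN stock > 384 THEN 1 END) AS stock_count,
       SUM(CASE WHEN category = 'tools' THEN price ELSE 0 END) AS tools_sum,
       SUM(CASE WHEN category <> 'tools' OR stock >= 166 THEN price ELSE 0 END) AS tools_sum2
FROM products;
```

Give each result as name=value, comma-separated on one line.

[stock_count: stock > 384]
sku=A53: ✗
sku=A88: ✗
sku=A51: ✗
sku=A86: ✗
sku=A84: ✓ → 1
sku=A94: ✗
sku=A57: ✗
sku=A41: ✗
sku=A81: ✗
sku=A35: ✗
sku=A38: ✗
sku=A10: ✓ → 1
stock_count = COUNT(1, 1) = 2
—
[tools_sum: category = 'tools']
sku=A53: ✗
sku=A88: ✗
sku=A51: ✗
sku=A86: ✗
sku=A84: ✗
sku=A94: ✓ → 11
sku=A57: ✗
sku=A41: ✗
sku=A81: ✓ → 15
sku=A35: ✗
sku=A38: ✗
sku=A10: ✗
tools_sum = 11 + 15 = 26
—
[tools_sum2: category <> 'tools' OR stock >= 166]
sku=A53: ✓ → 334
sku=A88: ✓ → 317
sku=A51: ✓ → 318
sku=A86: ✓ → 267
sku=A84: ✓ → 181
sku=A94: ✓ → 11
sku=A57: ✓ → 43
sku=A41: ✓ → 397
sku=A81: ✓ → 15
sku=A35: ✓ → 114
sku=A38: ✓ → 323
sku=A10: ✓ → 83
tools_sum2 = 334 + 317 + 318 + 267 + 181 + 11 + 43 + 397 + 15 + 114 + 323 + 83 = 2403

stock_count=2, tools_sum=26, tools_sum2=2403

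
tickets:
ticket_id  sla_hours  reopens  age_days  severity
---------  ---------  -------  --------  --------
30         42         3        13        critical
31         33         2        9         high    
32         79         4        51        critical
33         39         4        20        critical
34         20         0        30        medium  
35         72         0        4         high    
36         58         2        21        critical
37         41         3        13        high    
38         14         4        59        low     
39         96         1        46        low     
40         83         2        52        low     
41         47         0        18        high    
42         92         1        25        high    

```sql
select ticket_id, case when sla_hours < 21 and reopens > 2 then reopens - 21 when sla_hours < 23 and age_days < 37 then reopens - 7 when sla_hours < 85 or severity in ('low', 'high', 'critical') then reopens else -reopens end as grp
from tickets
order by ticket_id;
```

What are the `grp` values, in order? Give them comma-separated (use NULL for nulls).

ticket_id=30: sla_hours < 85 or severity in ('low', 'high', 'critical') → 3
ticket_id=31: sla_hours < 85 or severity in ('low', 'high', 'critical') → 2
ticket_id=32: sla_hours < 85 or severity in ('low', 'high', 'critical') → 4
ticket_id=33: sla_hours < 85 or severity in ('low', 'high', 'critical') → 4
ticket_id=34: sla_hours < 23 and age_days < 37 → -7
ticket_id=35: sla_hours < 85 or severity in ('low', 'high', 'critical') → 0
ticket_id=36: sla_hours < 85 or severity in ('low', 'high', 'critical') → 2
ticket_id=37: sla_hours < 85 or severity in ('low', 'high', 'critical') → 3
ticket_id=38: sla_hours < 21 and reopens > 2 → -17
ticket_id=39: sla_hours < 85 or severity in ('low', 'high', 'critical') → 1
ticket_id=40: sla_hours < 85 or severity in ('low', 'high', 'critical') → 2
ticket_id=41: sla_hours < 85 or severity in ('low', 'high', 'critical') → 0
ticket_id=42: sla_hours < 85 or severity in ('low', 'high', 'critical') → 1

3, 2, 4, 4, -7, 0, 2, 3, -17, 1, 2, 0, 1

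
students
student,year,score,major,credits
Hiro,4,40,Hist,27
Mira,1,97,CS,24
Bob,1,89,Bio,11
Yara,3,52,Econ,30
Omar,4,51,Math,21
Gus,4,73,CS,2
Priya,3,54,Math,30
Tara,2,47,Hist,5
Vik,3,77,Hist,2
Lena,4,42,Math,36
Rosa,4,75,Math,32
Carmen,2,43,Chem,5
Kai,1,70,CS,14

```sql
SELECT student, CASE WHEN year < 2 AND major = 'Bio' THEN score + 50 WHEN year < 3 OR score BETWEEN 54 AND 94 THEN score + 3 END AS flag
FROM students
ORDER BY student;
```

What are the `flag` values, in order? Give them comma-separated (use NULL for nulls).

139, 46, 76, NULL, 73, NULL, 100, NULL, 57, 78, 50, 80, NULL

student=Bob: year < 2 AND major = 'Bio' → 139
student=Carmen: year < 3 OR score BETWEEN 54 AND 94 → 46
student=Gus: year < 3 OR score BETWEEN 54 AND 94 → 76
student=Hiro: (no match → NULL) → NULL
student=Kai: year < 3 OR score BETWEEN 54 AND 94 → 73
student=Lena: (no match → NULL) → NULL
student=Mira: year < 3 OR score BETWEEN 54 AND 94 → 100
student=Omar: (no match → NULL) → NULL
student=Priya: year < 3 OR score BETWEEN 54 AND 94 → 57
student=Rosa: year < 3 OR score BETWEEN 54 AND 94 → 78
student=Tara: year < 3 OR score BETWEEN 54 AND 94 → 50
student=Vik: year < 3 OR score BETWEEN 54 AND 94 → 80
student=Yara: (no match → NULL) → NULL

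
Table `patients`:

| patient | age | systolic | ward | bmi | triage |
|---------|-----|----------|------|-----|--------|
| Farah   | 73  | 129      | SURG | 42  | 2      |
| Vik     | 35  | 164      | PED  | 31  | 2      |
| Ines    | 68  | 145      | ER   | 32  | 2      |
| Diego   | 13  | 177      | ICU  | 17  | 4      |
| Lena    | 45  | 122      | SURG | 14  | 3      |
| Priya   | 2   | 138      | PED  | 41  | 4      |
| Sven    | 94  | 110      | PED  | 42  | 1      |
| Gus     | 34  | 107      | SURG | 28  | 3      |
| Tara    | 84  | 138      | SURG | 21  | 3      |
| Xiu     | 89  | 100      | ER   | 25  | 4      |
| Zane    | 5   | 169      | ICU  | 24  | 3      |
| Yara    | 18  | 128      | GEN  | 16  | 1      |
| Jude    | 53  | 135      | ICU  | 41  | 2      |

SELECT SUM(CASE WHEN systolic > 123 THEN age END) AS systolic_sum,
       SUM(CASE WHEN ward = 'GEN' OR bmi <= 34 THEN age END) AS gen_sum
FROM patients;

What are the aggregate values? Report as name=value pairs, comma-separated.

[systolic_sum: systolic > 123]
patient=Farah: ✓ → 73
patient=Vik: ✓ → 35
patient=Ines: ✓ → 68
patient=Diego: ✓ → 13
patient=Lena: ✗
patient=Priya: ✓ → 2
patient=Sven: ✗
patient=Gus: ✗
patient=Tara: ✓ → 84
patient=Xiu: ✗
patient=Zane: ✓ → 5
patient=Yara: ✓ → 18
patient=Jude: ✓ → 53
systolic_sum = 73 + 35 + 68 + 13 + 2 + 84 + 5 + 18 + 53 = 351
—
[gen_sum: ward = 'GEN' OR bmi <= 34]
patient=Farah: ✗
patient=Vik: ✓ → 35
patient=Ines: ✓ → 68
patient=Diego: ✓ → 13
patient=Lena: ✓ → 45
patient=Priya: ✗
patient=Sven: ✗
patient=Gus: ✓ → 34
patient=Tara: ✓ → 84
patient=Xiu: ✓ → 89
patient=Zane: ✓ → 5
patient=Yara: ✓ → 18
patient=Jude: ✗
gen_sum = 35 + 68 + 13 + 45 + 34 + 84 + 89 + 5 + 18 = 391

systolic_sum=351, gen_sum=391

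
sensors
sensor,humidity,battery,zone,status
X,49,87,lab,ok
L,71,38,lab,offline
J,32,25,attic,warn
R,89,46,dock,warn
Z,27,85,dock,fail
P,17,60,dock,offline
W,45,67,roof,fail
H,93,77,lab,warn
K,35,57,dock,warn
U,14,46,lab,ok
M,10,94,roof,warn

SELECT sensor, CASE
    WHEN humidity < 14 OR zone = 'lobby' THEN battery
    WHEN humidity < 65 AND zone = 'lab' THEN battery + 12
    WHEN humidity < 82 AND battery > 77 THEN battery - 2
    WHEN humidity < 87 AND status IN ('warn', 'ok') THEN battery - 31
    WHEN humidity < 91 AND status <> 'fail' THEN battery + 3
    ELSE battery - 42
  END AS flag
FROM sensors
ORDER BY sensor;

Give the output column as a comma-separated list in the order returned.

35, -6, 26, 41, 94, 63, 49, 58, 25, 99, 83

sensor=H: ELSE → 35
sensor=J: humidity < 87 AND status IN ('warn', 'ok') → -6
sensor=K: humidity < 87 AND status IN ('warn', 'ok') → 26
sensor=L: humidity < 91 AND status <> 'fail' → 41
sensor=M: humidity < 14 OR zone = 'lobby' → 94
sensor=P: humidity < 91 AND status <> 'fail' → 63
sensor=R: humidity < 91 AND status <> 'fail' → 49
sensor=U: humidity < 65 AND zone = 'lab' → 58
sensor=W: ELSE → 25
sensor=X: humidity < 65 AND zone = 'lab' → 99
sensor=Z: humidity < 82 AND battery > 77 → 83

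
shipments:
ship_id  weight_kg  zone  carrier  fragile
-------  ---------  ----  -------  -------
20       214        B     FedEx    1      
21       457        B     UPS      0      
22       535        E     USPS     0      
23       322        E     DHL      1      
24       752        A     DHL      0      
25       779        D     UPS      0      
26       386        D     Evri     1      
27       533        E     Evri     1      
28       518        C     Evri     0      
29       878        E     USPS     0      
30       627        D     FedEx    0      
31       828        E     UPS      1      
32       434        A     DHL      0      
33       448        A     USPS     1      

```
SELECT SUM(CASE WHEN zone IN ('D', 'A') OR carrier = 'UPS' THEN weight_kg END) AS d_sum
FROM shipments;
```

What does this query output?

ship_id=20: ✗
ship_id=21: ✓ → 457
ship_id=22: ✗
ship_id=23: ✗
ship_id=24: ✓ → 752
ship_id=25: ✓ → 779
ship_id=26: ✓ → 386
ship_id=27: ✗
ship_id=28: ✗
ship_id=29: ✗
ship_id=30: ✓ → 627
ship_id=31: ✓ → 828
ship_id=32: ✓ → 434
ship_id=33: ✓ → 448
d_sum = 457 + 752 + 779 + 386 + 627 + 828 + 434 + 448 = 4711

4711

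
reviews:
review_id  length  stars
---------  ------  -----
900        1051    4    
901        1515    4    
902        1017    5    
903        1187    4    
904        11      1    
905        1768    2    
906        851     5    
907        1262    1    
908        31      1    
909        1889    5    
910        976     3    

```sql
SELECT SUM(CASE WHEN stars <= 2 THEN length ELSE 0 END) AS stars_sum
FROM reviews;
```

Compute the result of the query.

3072

review_id=900: ✗
review_id=901: ✗
review_id=902: ✗
review_id=903: ✗
review_id=904: ✓ → 11
review_id=905: ✓ → 1768
review_id=906: ✗
review_id=907: ✓ → 1262
review_id=908: ✓ → 31
review_id=909: ✗
review_id=910: ✗
stars_sum = 11 + 1768 + 1262 + 31 = 3072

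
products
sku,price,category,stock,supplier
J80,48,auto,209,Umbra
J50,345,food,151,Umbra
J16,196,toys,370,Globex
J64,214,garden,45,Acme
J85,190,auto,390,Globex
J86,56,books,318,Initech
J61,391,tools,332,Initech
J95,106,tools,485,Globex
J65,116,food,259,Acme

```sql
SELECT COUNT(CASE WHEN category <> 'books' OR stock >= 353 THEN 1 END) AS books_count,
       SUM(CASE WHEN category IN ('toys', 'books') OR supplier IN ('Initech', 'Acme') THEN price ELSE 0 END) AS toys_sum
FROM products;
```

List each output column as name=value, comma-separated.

[books_count: category <> 'books' OR stock >= 353]
sku=J80: ✓ → 1
sku=J50: ✓ → 1
sku=J16: ✓ → 1
sku=J64: ✓ → 1
sku=J85: ✓ → 1
sku=J86: ✗
sku=J61: ✓ → 1
sku=J95: ✓ → 1
sku=J65: ✓ → 1
books_count = COUNT(1, 1, 1, 1, 1, 1, 1, 1) = 8
—
[toys_sum: category IN ('toys', 'books') OR supplier IN ('Initech', 'Acme')]
sku=J80: ✗
sku=J50: ✗
sku=J16: ✓ → 196
sku=J64: ✓ → 214
sku=J85: ✗
sku=J86: ✓ → 56
sku=J61: ✓ → 391
sku=J95: ✗
sku=J65: ✓ → 116
toys_sum = 196 + 214 + 56 + 391 + 116 = 973

books_count=8, toys_sum=973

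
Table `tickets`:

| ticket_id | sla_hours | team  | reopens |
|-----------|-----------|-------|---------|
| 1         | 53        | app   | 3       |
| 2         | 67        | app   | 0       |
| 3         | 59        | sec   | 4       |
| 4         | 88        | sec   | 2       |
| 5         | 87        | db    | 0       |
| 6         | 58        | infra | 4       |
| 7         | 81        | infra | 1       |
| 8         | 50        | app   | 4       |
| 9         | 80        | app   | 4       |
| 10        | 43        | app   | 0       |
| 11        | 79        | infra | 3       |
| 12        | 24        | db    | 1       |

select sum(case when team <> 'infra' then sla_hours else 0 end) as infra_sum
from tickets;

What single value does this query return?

551

ticket_id=1: ✓ → 53
ticket_id=2: ✓ → 67
ticket_id=3: ✓ → 59
ticket_id=4: ✓ → 88
ticket_id=5: ✓ → 87
ticket_id=6: ✗
ticket_id=7: ✗
ticket_id=8: ✓ → 50
ticket_id=9: ✓ → 80
ticket_id=10: ✓ → 43
ticket_id=11: ✗
ticket_id=12: ✓ → 24
infra_sum = 53 + 67 + 59 + 88 + 87 + 50 + 80 + 43 + 24 = 551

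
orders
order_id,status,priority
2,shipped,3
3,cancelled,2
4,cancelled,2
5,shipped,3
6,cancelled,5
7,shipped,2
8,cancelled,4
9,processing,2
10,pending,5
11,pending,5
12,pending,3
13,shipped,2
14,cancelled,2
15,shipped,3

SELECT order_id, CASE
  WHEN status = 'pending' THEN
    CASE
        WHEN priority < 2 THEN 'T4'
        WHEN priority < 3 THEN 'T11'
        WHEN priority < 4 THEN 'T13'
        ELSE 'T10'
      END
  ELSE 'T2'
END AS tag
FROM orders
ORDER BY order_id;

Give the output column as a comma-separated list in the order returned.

T2, T2, T2, T2, T2, T2, T2, T2, T10, T10, T13, T2, T2, T2

order_id=2: status='shipped' → outer ELSE → T2
order_id=3: status='cancelled' → outer ELSE → T2
order_id=4: status='cancelled' → outer ELSE → T2
order_id=5: status='shipped' → outer ELSE → T2
order_id=6: status='cancelled' → outer ELSE → T2
order_id=7: status='shipped' → outer ELSE → T2
order_id=8: status='cancelled' → outer ELSE → T2
order_id=9: status='processing' → outer ELSE → T2
order_id=10: status='pending' → inner[ELSE] → T10
order_id=11: status='pending' → inner[ELSE] → T10
order_id=12: status='pending' → inner[priority < 4] → T13
order_id=13: status='shipped' → outer ELSE → T2
order_id=14: status='cancelled' → outer ELSE → T2
order_id=15: status='shipped' → outer ELSE → T2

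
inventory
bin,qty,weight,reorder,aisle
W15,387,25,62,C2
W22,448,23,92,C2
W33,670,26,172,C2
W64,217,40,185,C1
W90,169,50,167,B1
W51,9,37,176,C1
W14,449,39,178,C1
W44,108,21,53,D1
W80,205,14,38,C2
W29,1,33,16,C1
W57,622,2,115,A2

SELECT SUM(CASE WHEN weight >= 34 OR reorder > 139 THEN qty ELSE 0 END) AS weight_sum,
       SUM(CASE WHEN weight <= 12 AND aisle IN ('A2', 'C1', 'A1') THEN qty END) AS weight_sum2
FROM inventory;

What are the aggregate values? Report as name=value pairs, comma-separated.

weight_sum=1514, weight_sum2=622

[weight_sum: weight >= 34 OR reorder > 139]
bin=W15: ✗
bin=W22: ✗
bin=W33: ✓ → 670
bin=W64: ✓ → 217
bin=W90: ✓ → 169
bin=W51: ✓ → 9
bin=W14: ✓ → 449
bin=W44: ✗
bin=W80: ✗
bin=W29: ✗
bin=W57: ✗
weight_sum = 670 + 217 + 169 + 9 + 449 = 1514
—
[weight_sum2: weight <= 12 AND aisle IN ('A2', 'C1', 'A1')]
bin=W15: ✗
bin=W22: ✗
bin=W33: ✗
bin=W64: ✗
bin=W90: ✗
bin=W51: ✗
bin=W14: ✗
bin=W44: ✗
bin=W80: ✗
bin=W29: ✗
bin=W57: ✓ → 622
weight_sum2 = 622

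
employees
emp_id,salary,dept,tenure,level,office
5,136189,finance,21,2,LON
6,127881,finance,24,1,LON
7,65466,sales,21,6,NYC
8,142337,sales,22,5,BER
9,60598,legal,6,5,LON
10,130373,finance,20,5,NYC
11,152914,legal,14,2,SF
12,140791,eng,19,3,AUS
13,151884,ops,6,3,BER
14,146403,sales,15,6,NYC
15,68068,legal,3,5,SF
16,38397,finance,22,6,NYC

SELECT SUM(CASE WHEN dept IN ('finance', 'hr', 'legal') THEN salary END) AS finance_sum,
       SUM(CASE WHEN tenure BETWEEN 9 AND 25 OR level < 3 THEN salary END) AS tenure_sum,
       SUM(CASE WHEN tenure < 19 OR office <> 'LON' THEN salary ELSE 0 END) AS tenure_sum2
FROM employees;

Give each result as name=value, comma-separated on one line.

[finance_sum: dept IN ('finance', 'hr', 'legal')]
emp_id=5: ✓ → 136189
emp_id=6: ✓ → 127881
emp_id=7: ✗
emp_id=8: ✗
emp_id=9: ✓ → 60598
emp_id=10: ✓ → 130373
emp_id=11: ✓ → 152914
emp_id=12: ✗
emp_id=13: ✗
emp_id=14: ✗
emp_id=15: ✓ → 68068
emp_id=16: ✓ → 38397
finance_sum = 136189 + 127881 + 60598 + 130373 + 152914 + 68068 + 38397 = 714420
—
[tenure_sum: tenure BETWEEN 9 AND 25 OR level < 3]
emp_id=5: ✓ → 136189
emp_id=6: ✓ → 127881
emp_id=7: ✓ → 65466
emp_id=8: ✓ → 142337
emp_id=9: ✗
emp_id=10: ✓ → 130373
emp_id=11: ✓ → 152914
emp_id=12: ✓ → 140791
emp_id=13: ✗
emp_id=14: ✓ → 146403
emp_id=15: ✗
emp_id=16: ✓ → 38397
tenure_sum = 136189 + 127881 + 65466 + 142337 + 130373 + 152914 + 140791 + 146403 + 38397 = 1080751
—
[tenure_sum2: tenure < 19 OR office <> 'LON']
emp_id=5: ✗
emp_id=6: ✗
emp_id=7: ✓ → 65466
emp_id=8: ✓ → 142337
emp_id=9: ✓ → 60598
emp_id=10: ✓ → 130373
emp_id=11: ✓ → 152914
emp_id=12: ✓ → 140791
emp_id=13: ✓ → 151884
emp_id=14: ✓ → 146403
emp_id=15: ✓ → 68068
emp_id=16: ✓ → 38397
tenure_sum2 = 65466 + 142337 + 60598 + 130373 + 152914 + 140791 + 151884 + 146403 + 68068 + 38397 = 1097231

finance_sum=714420, tenure_sum=1080751, tenure_sum2=1097231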